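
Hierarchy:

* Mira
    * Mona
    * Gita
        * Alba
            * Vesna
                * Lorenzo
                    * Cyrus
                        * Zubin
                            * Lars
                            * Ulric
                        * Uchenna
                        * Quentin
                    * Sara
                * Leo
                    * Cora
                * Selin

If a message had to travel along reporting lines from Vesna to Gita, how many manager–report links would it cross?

2

Vesna is in Gita's organization: the chain from Vesna up to Gita is Vesna → Alba → Gita, which is 2 links.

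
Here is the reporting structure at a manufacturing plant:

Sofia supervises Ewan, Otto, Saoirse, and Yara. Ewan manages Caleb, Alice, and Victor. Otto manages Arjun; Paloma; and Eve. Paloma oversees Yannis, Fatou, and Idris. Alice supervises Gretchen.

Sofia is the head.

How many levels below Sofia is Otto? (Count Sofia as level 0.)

Chain from Otto up to Sofia: Otto → Sofia. That is 1 step up, so Otto is 1 level below Sofia.

1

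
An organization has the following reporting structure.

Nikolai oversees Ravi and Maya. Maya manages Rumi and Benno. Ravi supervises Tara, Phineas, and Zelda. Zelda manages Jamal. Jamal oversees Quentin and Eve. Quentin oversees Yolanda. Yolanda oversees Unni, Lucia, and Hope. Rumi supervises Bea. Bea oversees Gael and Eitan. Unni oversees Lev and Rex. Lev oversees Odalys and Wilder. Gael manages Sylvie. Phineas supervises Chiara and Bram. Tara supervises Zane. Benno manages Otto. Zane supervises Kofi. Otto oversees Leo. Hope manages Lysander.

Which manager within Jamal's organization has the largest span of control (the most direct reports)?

Direct-report counts within Jamal's organization: Jamal has 2; Quentin has 1; Yolanda has 3; Hope has 1; Unni has 2; Lev has 2. The largest is 3, held by Yolanda.

Yolanda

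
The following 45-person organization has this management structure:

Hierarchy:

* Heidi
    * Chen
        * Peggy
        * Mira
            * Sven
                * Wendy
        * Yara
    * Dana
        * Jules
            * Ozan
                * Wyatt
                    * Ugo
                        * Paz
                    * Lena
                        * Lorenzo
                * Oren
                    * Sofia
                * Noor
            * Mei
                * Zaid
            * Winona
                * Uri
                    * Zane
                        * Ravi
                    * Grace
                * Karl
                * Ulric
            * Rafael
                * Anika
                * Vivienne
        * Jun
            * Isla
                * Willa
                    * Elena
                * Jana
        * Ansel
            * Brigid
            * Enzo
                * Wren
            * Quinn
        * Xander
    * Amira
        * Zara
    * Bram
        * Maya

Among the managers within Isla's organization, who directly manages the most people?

Isla

Direct-report counts within Isla's organization: Isla has 2; Willa has 1. The largest is 2, held by Isla.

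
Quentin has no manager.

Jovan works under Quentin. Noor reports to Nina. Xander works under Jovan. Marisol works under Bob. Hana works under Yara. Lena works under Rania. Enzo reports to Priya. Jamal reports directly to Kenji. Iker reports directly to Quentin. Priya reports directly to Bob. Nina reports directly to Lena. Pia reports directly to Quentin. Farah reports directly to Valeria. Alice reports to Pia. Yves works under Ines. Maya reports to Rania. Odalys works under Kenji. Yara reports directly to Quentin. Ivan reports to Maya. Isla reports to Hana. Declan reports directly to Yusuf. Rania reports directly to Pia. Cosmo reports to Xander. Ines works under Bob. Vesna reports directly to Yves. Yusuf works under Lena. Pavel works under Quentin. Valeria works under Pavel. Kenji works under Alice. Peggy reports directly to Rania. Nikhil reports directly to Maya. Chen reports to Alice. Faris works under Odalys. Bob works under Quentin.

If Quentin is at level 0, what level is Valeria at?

2

Chain from Valeria up to Quentin: Valeria → Pavel → Quentin. That is 2 steps up, so Valeria is 2 levels below Quentin.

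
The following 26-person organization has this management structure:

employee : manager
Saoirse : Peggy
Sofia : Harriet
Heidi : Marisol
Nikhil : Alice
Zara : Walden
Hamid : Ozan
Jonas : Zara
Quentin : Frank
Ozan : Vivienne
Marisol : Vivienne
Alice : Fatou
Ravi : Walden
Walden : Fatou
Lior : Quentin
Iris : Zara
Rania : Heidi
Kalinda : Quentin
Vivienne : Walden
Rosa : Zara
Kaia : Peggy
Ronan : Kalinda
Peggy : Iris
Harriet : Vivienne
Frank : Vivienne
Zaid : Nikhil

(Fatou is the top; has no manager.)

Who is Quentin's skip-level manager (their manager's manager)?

Quentin reports to Frank, and Frank reports to Vivienne. So Quentin's skip-level manager is Vivienne.

Vivienne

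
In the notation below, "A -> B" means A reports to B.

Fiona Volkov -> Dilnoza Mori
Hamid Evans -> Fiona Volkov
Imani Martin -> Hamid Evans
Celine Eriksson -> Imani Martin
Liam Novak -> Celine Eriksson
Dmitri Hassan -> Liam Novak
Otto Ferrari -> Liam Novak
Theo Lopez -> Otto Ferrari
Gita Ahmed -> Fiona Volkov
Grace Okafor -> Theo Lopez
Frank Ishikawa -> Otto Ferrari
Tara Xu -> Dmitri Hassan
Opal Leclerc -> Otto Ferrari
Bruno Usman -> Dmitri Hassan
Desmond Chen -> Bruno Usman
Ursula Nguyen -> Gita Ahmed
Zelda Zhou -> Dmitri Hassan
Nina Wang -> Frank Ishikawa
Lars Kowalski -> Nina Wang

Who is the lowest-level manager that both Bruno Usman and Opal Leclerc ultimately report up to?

Liam Novak

Bruno Usman's chain of managers is Dmitri Hassan, Liam Novak, Celine Eriksson, Imani Martin, Hamid Evans, Fiona Volkov, Dilnoza Mori. Opal Leclerc's chain of managers is Otto Ferrari, Liam Novak, Celine Eriksson, Imani Martin, Hamid Evans, Fiona Volkov, Dilnoza Mori. The first manager that appears in both chains is Liam Novak.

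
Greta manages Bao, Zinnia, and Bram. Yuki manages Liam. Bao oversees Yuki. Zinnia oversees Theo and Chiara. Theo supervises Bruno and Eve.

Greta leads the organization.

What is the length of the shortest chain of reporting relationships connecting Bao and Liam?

2

Liam is in Bao's organization: the chain from Liam up to Bao is Liam → Yuki → Bao, which is 2 links.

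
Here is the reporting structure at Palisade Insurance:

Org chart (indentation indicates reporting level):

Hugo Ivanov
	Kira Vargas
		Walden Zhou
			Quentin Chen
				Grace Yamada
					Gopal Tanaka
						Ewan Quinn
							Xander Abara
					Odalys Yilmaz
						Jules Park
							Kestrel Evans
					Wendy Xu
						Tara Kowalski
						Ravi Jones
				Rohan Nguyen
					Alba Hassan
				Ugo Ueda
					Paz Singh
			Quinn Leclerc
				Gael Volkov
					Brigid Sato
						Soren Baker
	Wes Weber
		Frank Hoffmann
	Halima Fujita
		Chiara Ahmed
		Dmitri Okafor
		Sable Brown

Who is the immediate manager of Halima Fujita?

Halima Fujita reports directly to Hugo Ivanov.

Hugo Ivanov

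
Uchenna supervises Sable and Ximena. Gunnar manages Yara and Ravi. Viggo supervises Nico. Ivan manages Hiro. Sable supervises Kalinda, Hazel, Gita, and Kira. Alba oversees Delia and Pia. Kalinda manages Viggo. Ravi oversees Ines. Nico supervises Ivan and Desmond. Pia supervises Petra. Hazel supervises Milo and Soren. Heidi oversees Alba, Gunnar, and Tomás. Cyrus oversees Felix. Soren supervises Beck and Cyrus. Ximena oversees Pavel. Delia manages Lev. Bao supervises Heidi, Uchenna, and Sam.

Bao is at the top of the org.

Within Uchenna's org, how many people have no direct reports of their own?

8

The people in Uchenna's organization with no one reporting to them are Pavel, Gita, Kira, Milo, Felix, Beck, Desmond, Hiro. That is 8.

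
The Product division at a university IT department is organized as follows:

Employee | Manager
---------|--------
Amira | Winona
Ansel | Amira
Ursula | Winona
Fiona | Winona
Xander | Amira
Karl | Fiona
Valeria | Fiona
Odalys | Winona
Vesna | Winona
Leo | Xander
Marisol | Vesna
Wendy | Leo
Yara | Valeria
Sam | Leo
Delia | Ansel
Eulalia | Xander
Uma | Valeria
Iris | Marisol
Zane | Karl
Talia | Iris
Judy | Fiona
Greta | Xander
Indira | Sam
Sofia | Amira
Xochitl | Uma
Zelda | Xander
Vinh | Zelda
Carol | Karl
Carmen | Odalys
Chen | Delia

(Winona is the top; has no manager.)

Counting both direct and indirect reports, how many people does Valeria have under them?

Valeria directly manages Yara, Uma. Yara has no reports. Under Uma: Xochitl (1). So Valeria's organization is 2 direct reports plus everyone under them: 1 + 2 = 3.

3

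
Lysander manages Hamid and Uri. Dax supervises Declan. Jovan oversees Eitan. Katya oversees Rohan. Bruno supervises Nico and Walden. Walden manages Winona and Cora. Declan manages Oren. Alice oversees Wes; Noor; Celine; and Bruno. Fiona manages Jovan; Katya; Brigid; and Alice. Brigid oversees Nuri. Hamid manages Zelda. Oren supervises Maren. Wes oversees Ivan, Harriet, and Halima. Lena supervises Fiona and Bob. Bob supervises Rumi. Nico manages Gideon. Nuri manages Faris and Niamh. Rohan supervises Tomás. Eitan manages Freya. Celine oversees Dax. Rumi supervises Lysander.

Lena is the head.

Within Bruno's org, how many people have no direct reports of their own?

The people in Bruno's organization with no one reporting to them are Cora, Winona, Gideon. That is 3.

3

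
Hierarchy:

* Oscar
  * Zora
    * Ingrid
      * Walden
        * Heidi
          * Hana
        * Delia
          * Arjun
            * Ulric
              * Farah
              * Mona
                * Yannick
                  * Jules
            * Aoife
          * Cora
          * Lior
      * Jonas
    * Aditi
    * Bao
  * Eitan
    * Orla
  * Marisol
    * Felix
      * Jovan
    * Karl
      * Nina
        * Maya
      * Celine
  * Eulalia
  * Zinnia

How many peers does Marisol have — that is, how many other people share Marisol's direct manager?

4

Marisol reports to Oscar. Oscar's other direct reports are Zora, Eitan, Eulalia, Zinnia — 4 peers.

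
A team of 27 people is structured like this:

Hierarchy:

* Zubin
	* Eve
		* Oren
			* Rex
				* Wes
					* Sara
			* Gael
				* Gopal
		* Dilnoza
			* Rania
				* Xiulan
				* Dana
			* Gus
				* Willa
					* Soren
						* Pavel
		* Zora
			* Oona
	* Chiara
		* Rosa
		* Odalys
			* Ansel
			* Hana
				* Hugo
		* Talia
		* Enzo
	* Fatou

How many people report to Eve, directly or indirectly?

Eve directly manages Oren, Dilnoza, Zora. Under Oren: Gael, Gopal, Rex, Wes, Sara (5). Under Dilnoza: Gus, Willa, Soren, Pavel, Rania, Dana, Xiulan (7). Under Zora: Oona (1). So Eve's organization is 3 direct reports plus everyone under them: 6 + 8 + 2 = 16.

16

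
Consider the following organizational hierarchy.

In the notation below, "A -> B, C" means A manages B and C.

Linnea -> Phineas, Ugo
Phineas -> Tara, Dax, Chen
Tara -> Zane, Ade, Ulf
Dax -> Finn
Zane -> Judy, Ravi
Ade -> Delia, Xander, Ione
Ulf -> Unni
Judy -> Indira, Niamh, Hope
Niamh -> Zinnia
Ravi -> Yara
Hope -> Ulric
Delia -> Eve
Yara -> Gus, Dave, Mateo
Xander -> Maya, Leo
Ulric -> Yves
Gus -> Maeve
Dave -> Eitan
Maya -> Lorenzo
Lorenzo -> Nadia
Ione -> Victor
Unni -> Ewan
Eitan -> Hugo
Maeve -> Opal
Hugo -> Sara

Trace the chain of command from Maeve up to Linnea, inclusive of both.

Maeve reports to Gus. Gus reports to Yara. Yara reports to Ravi. Ravi reports to Zane. Zane reports to Tara. Tara reports to Phineas. Phineas reports to Linnea. Linnea is at the top.

Maeve -> Gus -> Yara -> Ravi -> Zane -> Tara -> Phineas -> Linnea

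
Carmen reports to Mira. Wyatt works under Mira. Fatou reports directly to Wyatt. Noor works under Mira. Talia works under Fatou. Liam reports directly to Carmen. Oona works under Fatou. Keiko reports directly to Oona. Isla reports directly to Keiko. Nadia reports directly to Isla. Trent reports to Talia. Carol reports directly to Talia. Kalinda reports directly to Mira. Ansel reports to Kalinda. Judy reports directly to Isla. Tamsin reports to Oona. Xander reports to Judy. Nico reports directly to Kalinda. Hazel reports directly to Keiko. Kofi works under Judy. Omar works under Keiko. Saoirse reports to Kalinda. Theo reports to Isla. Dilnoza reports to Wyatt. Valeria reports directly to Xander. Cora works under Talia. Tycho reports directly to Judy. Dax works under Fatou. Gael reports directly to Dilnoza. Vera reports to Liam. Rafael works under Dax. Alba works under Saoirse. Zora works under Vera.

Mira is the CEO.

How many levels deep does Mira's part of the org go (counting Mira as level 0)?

The longest chain under Mira runs Mira → Wyatt → Fatou → Oona → Keiko → Isla → Judy → Xander → Valeria, which is 8 levels below Mira.

8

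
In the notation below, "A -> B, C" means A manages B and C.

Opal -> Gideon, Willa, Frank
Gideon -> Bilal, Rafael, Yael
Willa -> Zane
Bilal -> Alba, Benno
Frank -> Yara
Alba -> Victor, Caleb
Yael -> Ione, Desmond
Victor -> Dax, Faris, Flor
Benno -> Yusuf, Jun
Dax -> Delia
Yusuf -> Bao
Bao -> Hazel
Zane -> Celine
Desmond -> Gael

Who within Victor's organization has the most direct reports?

Victor

Direct-report counts within Victor's organization: Victor has 3; Dax has 1. The largest is 3, held by Victor.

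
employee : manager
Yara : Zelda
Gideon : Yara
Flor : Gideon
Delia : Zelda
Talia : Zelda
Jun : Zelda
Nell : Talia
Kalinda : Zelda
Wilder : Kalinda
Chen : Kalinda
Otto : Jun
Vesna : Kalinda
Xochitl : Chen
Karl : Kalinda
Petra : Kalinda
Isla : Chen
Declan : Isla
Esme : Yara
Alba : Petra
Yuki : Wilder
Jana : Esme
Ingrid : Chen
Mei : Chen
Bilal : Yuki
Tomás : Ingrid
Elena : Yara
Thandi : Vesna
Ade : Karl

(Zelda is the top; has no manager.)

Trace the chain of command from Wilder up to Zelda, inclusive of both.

Wilder -> Kalinda -> Zelda

Wilder reports to Kalinda. Kalinda reports to Zelda. Zelda is at the top.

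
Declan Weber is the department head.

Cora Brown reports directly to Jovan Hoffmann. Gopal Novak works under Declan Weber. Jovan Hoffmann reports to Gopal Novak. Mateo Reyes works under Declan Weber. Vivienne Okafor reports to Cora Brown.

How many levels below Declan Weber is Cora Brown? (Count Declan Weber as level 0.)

Chain from Cora Brown up to Declan Weber: Cora Brown → Jovan Hoffmann → Gopal Novak → Declan Weber. That is 3 steps up, so Cora Brown is 3 levels below Declan Weber.

3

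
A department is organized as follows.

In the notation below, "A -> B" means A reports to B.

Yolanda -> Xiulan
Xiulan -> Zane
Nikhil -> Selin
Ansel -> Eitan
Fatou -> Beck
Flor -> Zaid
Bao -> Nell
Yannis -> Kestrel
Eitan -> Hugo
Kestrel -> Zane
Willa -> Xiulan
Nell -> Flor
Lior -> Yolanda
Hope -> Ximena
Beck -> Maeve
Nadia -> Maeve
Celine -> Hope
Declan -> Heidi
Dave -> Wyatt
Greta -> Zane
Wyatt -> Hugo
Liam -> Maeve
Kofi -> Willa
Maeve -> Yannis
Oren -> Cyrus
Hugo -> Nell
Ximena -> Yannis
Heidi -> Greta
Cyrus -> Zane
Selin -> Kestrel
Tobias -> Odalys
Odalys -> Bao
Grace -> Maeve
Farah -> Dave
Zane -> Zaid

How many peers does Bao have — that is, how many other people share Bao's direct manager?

Bao reports to Nell. Nell's other direct reports are Hugo — 1 peer.

1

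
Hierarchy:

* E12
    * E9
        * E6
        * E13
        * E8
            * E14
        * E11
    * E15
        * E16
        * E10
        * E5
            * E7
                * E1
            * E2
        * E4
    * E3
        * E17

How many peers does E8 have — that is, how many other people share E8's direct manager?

E8 reports to E9. E9's other direct reports are E6, E13, E11 — 3 peers.

3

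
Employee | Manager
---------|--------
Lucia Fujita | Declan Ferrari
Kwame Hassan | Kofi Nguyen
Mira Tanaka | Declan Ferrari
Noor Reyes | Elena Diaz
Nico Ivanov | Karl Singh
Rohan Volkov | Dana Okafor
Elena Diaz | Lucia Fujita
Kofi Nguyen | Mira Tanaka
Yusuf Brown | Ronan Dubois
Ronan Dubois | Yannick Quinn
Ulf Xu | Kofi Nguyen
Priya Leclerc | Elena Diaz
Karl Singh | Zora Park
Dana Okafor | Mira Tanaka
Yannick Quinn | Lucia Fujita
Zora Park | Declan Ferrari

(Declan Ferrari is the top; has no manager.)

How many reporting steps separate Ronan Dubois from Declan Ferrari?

Chain from Ronan Dubois up to Declan Ferrari: Ronan Dubois → Yannick Quinn → Lucia Fujita → Declan Ferrari. That is 3 steps up, so Ronan Dubois is 3 levels below Declan Ferrari.

3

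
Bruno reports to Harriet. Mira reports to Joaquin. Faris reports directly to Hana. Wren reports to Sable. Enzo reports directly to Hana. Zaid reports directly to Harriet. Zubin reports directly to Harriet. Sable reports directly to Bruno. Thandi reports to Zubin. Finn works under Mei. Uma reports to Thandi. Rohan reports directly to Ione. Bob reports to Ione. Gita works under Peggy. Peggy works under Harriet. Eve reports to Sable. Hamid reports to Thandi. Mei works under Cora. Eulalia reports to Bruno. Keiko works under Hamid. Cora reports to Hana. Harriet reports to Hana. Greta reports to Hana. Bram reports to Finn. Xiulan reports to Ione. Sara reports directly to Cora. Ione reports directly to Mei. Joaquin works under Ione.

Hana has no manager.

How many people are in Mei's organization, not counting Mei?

Mei directly manages Ione, Finn. Under Ione: Bob, Xiulan, Rohan, Joaquin, Mira (5). Under Finn: Bram (1). So Mei's organization is 2 direct reports plus everyone under them: 6 + 2 = 8.

8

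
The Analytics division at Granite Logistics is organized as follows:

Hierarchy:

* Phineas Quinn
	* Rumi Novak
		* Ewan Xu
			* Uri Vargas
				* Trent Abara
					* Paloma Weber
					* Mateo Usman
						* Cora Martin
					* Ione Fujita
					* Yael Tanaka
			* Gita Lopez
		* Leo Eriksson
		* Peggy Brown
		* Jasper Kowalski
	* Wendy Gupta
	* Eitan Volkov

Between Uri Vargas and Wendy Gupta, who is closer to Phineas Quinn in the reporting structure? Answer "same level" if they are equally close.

Wendy Gupta

Uri Vargas is 3 levels below Phineas Quinn; Wendy Gupta is 1. Wendy Gupta is higher.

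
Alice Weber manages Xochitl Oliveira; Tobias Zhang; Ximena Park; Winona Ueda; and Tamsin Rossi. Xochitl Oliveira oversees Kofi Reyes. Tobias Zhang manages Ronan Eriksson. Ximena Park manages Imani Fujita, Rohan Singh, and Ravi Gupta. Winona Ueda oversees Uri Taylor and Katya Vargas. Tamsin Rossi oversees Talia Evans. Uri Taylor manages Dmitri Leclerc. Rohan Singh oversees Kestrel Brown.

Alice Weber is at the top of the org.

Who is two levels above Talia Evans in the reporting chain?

Alice Weber

Talia Evans reports to Tamsin Rossi, and Tamsin Rossi reports to Alice Weber. So Talia Evans's skip-level manager is Alice Weber.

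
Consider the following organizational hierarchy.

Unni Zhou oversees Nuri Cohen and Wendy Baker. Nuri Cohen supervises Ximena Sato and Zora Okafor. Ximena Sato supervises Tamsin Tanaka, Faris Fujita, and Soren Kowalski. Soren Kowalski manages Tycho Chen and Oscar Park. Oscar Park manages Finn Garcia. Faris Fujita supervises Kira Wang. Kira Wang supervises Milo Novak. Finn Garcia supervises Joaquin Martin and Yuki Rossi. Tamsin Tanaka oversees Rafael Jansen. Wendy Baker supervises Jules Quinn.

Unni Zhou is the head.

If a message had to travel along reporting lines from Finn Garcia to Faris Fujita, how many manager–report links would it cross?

4

Finn Garcia is 3 levels below Ximena Sato, and Faris Fujita is 1 level below Ximena Sato (their lowest common manager). The shortest path runs up from Finn Garcia to Ximena Sato and back down to Faris Fujita: 3 + 1 = 4 links.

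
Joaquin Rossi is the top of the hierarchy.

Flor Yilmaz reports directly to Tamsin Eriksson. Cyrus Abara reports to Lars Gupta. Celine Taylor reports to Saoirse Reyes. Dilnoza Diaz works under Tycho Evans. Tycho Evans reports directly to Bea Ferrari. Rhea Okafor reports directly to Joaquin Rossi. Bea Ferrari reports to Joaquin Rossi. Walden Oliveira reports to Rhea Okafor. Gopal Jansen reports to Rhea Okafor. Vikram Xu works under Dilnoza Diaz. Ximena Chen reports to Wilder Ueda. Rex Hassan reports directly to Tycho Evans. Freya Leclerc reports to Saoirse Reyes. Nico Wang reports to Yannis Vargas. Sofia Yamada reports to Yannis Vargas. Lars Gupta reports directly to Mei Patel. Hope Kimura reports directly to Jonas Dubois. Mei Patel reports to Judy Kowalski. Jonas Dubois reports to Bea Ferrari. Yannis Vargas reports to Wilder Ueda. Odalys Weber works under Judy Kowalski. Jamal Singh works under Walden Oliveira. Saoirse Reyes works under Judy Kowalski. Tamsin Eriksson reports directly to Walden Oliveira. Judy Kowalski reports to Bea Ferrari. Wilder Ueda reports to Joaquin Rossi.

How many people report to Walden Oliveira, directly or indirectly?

3

Walden Oliveira directly manages Tamsin Eriksson, Jamal Singh. Under Tamsin Eriksson: Flor Yilmaz (1). Jamal Singh has no reports. So Walden Oliveira's organization is 2 direct reports plus everyone under them: 2 + 1 = 3.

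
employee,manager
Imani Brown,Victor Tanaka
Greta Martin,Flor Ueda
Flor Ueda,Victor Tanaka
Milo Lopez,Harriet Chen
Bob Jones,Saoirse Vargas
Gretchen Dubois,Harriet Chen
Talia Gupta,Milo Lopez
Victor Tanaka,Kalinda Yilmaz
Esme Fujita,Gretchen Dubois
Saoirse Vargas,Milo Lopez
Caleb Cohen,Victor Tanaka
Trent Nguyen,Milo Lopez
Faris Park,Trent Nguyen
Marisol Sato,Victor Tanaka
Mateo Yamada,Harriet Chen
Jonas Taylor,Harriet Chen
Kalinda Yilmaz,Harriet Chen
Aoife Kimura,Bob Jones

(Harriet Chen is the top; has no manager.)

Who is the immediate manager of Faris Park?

Faris Park reports directly to Trent Nguyen.

Trent Nguyen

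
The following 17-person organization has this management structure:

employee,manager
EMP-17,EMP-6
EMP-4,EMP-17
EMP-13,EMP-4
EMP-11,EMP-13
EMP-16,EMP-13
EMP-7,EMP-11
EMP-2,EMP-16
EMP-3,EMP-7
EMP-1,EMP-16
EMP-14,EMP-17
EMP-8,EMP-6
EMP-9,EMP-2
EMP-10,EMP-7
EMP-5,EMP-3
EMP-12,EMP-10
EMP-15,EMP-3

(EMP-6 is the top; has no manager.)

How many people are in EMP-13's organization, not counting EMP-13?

EMP-13 directly manages EMP-11, EMP-16. Under EMP-11: EMP-7, EMP-10, EMP-12, EMP-3, EMP-15, EMP-5 (6). Under EMP-16: EMP-1, EMP-2, EMP-9 (3). So EMP-13's organization is 2 direct reports plus everyone under them: 7 + 4 = 11.

11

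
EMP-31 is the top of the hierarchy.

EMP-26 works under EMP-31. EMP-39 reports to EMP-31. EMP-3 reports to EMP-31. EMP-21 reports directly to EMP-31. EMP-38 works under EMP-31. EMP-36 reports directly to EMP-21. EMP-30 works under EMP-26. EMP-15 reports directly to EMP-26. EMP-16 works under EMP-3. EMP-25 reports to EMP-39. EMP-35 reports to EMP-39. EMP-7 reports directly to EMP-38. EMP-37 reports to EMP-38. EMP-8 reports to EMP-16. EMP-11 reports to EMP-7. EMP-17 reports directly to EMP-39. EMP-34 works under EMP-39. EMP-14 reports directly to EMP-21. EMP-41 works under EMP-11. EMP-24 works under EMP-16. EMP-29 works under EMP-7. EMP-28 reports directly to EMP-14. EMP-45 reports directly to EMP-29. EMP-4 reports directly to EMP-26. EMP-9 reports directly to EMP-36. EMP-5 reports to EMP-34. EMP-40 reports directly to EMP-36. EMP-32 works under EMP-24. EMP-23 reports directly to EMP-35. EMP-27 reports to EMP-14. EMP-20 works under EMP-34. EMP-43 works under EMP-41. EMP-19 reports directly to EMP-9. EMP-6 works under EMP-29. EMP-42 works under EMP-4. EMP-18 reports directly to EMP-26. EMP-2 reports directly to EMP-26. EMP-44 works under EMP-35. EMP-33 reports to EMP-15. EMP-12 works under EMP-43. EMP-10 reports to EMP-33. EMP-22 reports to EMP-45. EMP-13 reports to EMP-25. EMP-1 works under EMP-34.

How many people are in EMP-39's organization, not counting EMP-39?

10

EMP-39 directly manages EMP-25, EMP-35, EMP-17, EMP-34. Under EMP-25: EMP-13 (1). Under EMP-35: EMP-44, EMP-23 (2). EMP-17 has no reports. Under EMP-34: EMP-1, EMP-20, EMP-5 (3). So EMP-39's organization is 4 direct reports plus everyone under them: 2 + 3 + 1 + 4 = 10.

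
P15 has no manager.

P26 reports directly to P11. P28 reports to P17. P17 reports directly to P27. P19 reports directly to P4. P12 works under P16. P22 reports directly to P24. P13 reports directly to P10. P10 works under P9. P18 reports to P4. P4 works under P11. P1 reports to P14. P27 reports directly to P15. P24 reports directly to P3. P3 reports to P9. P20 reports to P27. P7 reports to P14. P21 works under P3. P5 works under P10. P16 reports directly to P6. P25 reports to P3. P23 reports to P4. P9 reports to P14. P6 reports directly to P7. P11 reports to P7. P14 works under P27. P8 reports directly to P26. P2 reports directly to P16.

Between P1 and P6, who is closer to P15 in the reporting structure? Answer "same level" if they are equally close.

P1

P1 is 3 levels below P15; P6 is 4. P1 is higher.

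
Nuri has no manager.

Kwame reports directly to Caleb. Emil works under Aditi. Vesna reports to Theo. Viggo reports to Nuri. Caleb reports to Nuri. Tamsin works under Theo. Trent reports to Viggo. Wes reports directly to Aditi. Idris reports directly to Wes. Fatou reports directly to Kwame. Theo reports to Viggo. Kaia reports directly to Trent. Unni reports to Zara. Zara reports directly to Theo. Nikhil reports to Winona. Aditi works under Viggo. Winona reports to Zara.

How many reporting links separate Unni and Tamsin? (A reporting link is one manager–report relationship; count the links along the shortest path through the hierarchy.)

3

Unni is 2 levels below Theo, and Tamsin is 1 level below Theo (their lowest common manager). The shortest path runs up from Unni to Theo and back down to Tamsin: 2 + 1 = 3 links.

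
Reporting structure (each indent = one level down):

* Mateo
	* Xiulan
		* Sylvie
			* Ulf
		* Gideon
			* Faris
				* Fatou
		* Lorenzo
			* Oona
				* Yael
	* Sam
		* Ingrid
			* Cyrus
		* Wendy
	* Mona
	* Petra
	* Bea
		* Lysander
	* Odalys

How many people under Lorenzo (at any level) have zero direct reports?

The only person in Lorenzo's organization with no one reporting to them is Yael. That is 1.

1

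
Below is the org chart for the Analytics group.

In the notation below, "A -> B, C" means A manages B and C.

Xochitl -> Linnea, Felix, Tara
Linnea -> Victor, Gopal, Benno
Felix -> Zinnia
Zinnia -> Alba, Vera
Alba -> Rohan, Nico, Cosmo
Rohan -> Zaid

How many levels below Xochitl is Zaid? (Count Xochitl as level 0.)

Chain from Zaid up to Xochitl: Zaid → Rohan → Alba → Zinnia → Felix → Xochitl. That is 5 steps up, so Zaid is 5 levels below Xochitl.

5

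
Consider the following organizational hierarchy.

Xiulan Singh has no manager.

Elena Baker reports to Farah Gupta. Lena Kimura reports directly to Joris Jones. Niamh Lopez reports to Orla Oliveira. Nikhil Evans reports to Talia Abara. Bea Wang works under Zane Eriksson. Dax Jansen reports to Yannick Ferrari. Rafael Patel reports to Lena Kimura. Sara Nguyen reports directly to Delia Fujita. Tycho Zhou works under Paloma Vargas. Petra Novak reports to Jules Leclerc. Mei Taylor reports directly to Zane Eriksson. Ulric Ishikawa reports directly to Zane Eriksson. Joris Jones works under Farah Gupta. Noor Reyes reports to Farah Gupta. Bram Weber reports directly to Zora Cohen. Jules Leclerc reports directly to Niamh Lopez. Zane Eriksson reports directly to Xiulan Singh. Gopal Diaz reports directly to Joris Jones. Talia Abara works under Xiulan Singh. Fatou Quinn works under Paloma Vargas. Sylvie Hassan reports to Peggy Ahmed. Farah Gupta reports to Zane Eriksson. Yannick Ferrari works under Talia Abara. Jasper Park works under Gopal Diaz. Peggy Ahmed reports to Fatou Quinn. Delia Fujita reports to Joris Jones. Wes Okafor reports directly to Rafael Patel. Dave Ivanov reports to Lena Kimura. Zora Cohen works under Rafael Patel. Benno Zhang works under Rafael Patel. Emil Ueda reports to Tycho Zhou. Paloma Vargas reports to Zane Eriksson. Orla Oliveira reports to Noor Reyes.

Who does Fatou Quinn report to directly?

Paloma Vargas

Fatou Quinn reports directly to Paloma Vargas.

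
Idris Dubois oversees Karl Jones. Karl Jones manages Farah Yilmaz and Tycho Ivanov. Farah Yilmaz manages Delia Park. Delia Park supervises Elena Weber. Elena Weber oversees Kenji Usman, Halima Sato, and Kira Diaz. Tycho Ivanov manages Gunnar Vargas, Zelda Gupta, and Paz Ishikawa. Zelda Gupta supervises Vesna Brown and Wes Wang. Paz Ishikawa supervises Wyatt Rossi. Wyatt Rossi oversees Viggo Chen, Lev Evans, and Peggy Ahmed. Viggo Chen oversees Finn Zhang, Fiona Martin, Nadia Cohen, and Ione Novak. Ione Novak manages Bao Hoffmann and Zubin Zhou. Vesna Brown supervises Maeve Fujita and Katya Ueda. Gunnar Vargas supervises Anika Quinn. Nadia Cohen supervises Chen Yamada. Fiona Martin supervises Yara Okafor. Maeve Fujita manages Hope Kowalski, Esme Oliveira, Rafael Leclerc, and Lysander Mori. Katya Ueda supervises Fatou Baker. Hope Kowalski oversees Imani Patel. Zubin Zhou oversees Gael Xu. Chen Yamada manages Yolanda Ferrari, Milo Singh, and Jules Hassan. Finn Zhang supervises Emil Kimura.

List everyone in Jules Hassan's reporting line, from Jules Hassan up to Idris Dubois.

Jules Hassan -> Chen Yamada -> Nadia Cohen -> Viggo Chen -> Wyatt Rossi -> Paz Ishikawa -> Tycho Ivanov -> Karl Jones -> Idris Dubois

Jules Hassan reports to Chen Yamada. Chen Yamada reports to Nadia Cohen. Nadia Cohen reports to Viggo Chen. Viggo Chen reports to Wyatt Rossi. Wyatt Rossi reports to Paz Ishikawa. Paz Ishikawa reports to Tycho Ivanov. Tycho Ivanov reports to Karl Jones. Karl Jones reports to Idris Dubois. Idris Dubois is at the top.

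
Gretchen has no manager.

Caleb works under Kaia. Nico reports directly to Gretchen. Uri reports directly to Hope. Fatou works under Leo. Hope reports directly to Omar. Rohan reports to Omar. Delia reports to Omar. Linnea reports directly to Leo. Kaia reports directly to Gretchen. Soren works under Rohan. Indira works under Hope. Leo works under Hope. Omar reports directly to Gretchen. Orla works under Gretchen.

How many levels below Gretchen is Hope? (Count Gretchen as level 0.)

2

Chain from Hope up to Gretchen: Hope → Omar → Gretchen. That is 2 steps up, so Hope is 2 levels below Gretchen.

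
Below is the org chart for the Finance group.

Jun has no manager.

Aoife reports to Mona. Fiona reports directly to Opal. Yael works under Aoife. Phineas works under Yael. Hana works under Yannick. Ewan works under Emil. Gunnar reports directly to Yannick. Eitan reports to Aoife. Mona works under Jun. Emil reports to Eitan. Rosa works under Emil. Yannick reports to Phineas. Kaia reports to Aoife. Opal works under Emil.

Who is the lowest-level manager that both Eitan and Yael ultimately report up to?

Aoife

Eitan's chain of managers is Aoife, Mona, Jun. Yael's chain of managers is Aoife, Mona, Jun. The first manager that appears in both chains is Aoife.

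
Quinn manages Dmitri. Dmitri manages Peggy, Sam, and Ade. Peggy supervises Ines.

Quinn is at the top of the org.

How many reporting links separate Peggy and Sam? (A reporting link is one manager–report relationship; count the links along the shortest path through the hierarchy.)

Peggy is 1 level below Dmitri, and Sam is 1 level below Dmitri (their lowest common manager). The shortest path runs up from Peggy to Dmitri and back down to Sam: 1 + 1 = 2 links.

2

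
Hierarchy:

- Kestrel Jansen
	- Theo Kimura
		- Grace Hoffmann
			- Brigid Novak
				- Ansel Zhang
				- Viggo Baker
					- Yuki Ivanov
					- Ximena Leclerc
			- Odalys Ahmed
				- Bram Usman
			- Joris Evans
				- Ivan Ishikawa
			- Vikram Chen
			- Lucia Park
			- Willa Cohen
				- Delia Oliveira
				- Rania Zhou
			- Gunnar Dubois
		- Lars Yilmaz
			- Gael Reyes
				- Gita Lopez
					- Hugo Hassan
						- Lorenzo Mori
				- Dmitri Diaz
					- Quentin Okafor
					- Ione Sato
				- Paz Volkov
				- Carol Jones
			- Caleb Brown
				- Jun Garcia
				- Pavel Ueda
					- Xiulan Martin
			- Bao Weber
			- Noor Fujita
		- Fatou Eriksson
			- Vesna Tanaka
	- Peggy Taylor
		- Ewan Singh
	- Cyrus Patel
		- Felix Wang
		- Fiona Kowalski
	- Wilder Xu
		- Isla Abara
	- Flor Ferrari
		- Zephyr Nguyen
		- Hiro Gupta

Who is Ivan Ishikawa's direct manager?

Joris Evans

Ivan Ishikawa reports directly to Joris Evans.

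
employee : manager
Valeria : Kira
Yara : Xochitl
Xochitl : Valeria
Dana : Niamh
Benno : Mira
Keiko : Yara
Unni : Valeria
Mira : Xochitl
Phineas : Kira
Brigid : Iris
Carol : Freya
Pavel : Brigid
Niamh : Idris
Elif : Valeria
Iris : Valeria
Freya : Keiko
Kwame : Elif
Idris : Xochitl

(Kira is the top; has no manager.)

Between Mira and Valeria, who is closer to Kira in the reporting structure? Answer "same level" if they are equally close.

Mira is 3 levels below Kira; Valeria is 1. Valeria is higher.

Valeria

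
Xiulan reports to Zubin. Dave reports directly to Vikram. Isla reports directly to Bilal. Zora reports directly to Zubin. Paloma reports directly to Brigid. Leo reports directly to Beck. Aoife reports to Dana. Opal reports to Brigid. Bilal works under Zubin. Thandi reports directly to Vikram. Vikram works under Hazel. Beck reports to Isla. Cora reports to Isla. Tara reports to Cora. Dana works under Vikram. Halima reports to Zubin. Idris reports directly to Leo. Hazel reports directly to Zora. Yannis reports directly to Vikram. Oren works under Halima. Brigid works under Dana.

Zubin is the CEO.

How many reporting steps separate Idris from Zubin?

Chain from Idris up to Zubin: Idris → Leo → Beck → Isla → Bilal → Zubin. That is 5 steps up, so Idris is 5 levels below Zubin.

5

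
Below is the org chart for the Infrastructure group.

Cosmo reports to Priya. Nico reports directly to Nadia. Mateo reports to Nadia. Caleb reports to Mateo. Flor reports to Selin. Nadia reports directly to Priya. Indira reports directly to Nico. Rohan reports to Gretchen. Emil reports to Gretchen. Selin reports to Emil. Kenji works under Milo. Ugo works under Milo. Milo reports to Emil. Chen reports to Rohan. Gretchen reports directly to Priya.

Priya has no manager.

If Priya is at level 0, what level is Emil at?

Chain from Emil up to Priya: Emil → Gretchen → Priya. That is 2 steps up, so Emil is 2 levels below Priya.

2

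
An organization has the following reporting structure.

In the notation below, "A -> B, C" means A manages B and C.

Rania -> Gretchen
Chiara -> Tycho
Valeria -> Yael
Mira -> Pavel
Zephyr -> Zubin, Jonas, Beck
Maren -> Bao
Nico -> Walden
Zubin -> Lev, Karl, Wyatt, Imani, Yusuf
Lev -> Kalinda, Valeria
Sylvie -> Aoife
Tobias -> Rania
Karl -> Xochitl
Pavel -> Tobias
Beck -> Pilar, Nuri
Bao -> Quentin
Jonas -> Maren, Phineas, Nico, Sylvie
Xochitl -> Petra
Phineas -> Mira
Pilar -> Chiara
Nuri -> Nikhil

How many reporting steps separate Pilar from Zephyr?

2

Chain from Pilar up to Zephyr: Pilar → Beck → Zephyr. That is 2 steps up, so Pilar is 2 levels below Zephyr.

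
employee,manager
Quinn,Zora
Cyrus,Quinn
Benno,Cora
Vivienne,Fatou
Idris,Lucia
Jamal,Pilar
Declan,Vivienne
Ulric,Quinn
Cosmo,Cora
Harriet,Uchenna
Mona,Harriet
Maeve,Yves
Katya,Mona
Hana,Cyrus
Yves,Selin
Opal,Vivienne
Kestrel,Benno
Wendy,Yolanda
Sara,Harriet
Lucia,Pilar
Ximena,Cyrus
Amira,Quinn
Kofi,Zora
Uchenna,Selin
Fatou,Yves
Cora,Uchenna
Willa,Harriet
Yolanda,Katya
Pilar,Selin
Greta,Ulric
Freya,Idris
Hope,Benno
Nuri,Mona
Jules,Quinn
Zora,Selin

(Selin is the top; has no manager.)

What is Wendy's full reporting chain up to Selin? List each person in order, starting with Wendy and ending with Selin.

Wendy -> Yolanda -> Katya -> Mona -> Harriet -> Uchenna -> Selin

Wendy reports to Yolanda. Yolanda reports to Katya. Katya reports to Mona. Mona reports to Harriet. Harriet reports to Uchenna. Uchenna reports to Selin. Selin is at the top.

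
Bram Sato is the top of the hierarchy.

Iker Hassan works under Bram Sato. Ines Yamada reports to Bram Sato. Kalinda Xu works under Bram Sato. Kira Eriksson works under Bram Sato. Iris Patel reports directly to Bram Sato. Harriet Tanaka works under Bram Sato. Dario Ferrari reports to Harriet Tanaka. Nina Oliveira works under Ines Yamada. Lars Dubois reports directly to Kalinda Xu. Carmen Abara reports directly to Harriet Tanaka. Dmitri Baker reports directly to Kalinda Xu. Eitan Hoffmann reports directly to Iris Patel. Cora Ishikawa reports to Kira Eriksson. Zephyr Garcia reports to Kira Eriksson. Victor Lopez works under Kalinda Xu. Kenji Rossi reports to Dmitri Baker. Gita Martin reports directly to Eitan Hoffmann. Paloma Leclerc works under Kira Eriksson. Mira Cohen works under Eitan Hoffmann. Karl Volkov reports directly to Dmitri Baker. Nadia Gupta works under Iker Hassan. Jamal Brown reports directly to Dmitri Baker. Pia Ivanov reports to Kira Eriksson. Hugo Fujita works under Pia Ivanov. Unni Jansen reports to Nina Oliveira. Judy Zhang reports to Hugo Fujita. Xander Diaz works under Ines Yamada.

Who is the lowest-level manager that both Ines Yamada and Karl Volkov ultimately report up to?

Ines Yamada's chain of managers is Bram Sato. Karl Volkov's chain of managers is Dmitri Baker, Kalinda Xu, Bram Sato. The first manager that appears in both chains is Bram Sato.

Bram Sato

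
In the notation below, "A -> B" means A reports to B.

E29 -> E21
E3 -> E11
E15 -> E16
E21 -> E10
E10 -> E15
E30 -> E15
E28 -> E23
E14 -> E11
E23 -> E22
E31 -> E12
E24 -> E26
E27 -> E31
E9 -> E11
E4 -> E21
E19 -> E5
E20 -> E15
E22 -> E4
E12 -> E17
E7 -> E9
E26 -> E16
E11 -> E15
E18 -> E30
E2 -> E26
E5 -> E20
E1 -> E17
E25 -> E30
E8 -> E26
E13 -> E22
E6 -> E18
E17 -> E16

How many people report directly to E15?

E15 directly manages E20, E11, E10, E30. That is 4 direct reports.

4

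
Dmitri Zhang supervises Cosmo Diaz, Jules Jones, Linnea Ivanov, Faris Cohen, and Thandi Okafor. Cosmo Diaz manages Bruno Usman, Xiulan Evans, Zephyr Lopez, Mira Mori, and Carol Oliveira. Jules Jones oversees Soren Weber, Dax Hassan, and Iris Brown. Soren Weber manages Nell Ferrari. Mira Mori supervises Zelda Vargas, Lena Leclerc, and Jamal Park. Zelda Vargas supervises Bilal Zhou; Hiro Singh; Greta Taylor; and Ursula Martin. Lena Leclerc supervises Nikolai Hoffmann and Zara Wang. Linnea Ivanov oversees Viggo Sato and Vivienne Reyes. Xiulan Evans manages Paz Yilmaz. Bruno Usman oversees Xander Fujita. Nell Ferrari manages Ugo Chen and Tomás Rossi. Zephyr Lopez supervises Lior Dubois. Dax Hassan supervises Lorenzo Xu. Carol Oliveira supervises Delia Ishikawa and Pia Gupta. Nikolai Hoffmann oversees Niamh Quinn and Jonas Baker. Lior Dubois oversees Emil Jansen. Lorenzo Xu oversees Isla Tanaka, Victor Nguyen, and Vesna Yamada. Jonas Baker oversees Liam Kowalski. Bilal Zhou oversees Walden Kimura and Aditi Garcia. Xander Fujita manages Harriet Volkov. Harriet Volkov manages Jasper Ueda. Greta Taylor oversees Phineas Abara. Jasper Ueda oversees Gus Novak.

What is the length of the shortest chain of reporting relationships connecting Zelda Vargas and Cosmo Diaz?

Zelda Vargas is in Cosmo Diaz's organization: the chain from Zelda Vargas up to Cosmo Diaz is Zelda Vargas → Mira Mori → Cosmo Diaz, which is 2 links.

2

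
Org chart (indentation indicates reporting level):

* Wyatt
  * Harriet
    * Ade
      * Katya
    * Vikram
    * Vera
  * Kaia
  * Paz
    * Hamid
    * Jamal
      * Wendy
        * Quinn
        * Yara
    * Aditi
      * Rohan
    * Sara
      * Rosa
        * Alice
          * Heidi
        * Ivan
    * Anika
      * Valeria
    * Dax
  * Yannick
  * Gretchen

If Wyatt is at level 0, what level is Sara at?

Chain from Sara up to Wyatt: Sara → Paz → Wyatt. That is 2 steps up, so Sara is 2 levels below Wyatt.

2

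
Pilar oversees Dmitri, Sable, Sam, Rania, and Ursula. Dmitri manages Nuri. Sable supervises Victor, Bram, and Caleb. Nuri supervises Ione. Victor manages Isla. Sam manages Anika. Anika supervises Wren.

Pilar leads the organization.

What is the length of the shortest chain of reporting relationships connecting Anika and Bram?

4

Anika is 2 levels below Pilar, and Bram is 2 levels below Pilar (their lowest common manager). The shortest path runs up from Anika to Pilar and back down to Bram: 2 + 2 = 4 links.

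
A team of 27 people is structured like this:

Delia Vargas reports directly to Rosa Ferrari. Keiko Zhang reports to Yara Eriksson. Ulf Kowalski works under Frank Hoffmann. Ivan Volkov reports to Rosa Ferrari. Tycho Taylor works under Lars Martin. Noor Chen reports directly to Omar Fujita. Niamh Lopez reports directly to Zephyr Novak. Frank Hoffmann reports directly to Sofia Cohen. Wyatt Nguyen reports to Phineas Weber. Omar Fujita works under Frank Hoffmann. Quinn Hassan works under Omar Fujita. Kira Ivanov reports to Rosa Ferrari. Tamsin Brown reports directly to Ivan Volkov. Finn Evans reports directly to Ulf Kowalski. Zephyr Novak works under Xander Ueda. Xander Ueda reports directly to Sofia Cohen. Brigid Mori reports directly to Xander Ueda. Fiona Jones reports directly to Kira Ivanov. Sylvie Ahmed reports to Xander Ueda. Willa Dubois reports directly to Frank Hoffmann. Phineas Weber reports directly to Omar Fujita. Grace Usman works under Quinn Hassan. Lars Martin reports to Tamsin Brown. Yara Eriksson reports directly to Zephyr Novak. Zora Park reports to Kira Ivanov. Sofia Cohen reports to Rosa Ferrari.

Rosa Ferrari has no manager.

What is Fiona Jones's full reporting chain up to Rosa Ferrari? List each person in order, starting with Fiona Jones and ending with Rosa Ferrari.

Fiona Jones reports to Kira Ivanov. Kira Ivanov reports to Rosa Ferrari. Rosa Ferrari is at the top.

Fiona Jones -> Kira Ivanov -> Rosa Ferrari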